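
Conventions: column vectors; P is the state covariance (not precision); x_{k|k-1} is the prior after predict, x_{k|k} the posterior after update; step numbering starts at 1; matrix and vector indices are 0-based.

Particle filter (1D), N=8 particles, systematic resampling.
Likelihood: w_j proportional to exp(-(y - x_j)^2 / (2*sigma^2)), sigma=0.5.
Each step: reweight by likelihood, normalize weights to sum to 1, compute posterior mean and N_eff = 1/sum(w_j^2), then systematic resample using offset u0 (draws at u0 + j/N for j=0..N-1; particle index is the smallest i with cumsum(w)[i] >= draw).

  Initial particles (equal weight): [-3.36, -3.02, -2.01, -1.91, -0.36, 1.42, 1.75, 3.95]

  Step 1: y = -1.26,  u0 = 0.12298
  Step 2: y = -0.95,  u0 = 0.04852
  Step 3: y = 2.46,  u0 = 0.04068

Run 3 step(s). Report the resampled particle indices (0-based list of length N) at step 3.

step 1: w=[0.0002, 0.0021, 0.3402, 0.4501, 0.2074, 0.0000, 0.0000, 0.0000]  mean=-1.6252  Neff=2.7673  idx=[2, 2, 3, 3, 3, 3, 4, 4]
step 2: w=[0.0574, 0.0574, 0.0860, 0.0860, 0.0860, 0.0860, 0.2707, 0.2707]  mean=-1.0824  Neff=5.4740  idx=[0, 2, 4, 5, 6, 6, 7, 7]
step 3: w=[0.0000, 0.0000, 0.0000, 0.0000, 0.2500, 0.2500, 0.2500, 0.2500]  mean=-0.3600  Neff=4.0000  idx=[4, 4, 5, 5, 6, 6, 7, 7]

resampled_idx = [4, 4, 5, 5, 6, 6, 7, 7]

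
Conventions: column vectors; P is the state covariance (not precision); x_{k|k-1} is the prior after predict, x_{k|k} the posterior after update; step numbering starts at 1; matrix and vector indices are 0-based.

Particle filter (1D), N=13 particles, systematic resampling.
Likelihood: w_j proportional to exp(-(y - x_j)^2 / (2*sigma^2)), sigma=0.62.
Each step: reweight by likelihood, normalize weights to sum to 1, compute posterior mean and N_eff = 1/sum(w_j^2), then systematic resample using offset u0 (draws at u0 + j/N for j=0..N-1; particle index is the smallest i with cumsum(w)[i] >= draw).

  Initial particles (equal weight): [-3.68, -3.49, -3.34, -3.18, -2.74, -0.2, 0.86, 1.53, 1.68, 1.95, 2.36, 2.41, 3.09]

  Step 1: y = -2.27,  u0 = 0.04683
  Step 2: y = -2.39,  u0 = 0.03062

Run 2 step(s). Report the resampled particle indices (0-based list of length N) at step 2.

resampled_idx = [1, 3, 4, 6, 7, 7, 8, 9, 9, 10, 11, 11, 12]

step 1: w=[0.0489, 0.0937, 0.1465, 0.2212, 0.4873, 0.0025, 0.0000, 0.0000, 0.0000, 0.0000, 0.0000, 0.0000, 0.0000]  mean=-3.0352  Neff=3.1351  idx=[0, 1, 2, 2, 3, 3, 3, 4, 4, 4, 4, 4, 4]
step 2: w=[0.0155, 0.0280, 0.0418, 0.0418, 0.0601, 0.0601, 0.0601, 0.1154, 0.1154, 0.1154, 0.1154, 0.1154, 0.1154]  mean=-2.9052  Neff=10.4958  idx=[1, 3, 4, 6, 7, 7, 8, 9, 9, 10, 11, 11, 12]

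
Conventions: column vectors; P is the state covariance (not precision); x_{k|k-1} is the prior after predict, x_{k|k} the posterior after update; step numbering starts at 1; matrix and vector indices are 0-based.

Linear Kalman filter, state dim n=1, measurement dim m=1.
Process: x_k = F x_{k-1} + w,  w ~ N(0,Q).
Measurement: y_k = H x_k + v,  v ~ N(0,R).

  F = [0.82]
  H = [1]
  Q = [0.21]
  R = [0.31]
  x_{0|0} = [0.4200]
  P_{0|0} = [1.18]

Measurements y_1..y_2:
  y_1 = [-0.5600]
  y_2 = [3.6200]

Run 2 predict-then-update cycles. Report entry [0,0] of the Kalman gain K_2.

step 1: x^-=[0.3444]  P^-=[1.0034]  S=[1.3134]  K=[0.7640]  nu=[-0.9044]  x^+=[-0.3465]  P^+=[0.2368]
step 2: x^-=[-0.2842]  P^-=[0.3692]  S=[0.6792]  K=[0.5436]  nu=[3.9042]  x^+=[1.8382]  P^+=[0.1685]

K[0,0] = 0.5436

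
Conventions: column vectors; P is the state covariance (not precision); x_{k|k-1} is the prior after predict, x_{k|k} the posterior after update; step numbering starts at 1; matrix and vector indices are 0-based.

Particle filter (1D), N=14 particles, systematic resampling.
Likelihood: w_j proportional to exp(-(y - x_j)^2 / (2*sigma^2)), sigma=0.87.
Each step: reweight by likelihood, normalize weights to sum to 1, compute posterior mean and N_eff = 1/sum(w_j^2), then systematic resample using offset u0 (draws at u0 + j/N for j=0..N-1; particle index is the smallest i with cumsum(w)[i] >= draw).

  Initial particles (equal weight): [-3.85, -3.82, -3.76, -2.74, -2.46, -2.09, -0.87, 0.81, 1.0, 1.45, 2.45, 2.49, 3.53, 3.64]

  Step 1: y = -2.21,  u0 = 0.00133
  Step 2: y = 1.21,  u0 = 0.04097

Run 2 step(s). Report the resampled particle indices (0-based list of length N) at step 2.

resampled_idx = [11, 13, 13, 13, 13, 13, 13, 13, 13, 13, 13, 13, 13, 13]

step 1: w=[0.0464, 0.0495, 0.0561, 0.2280, 0.2633, 0.2718, 0.0838, 0.0007, 0.0003, 0.0000, 0.0000, 0.0000, 0.0000, 0.0000]  mean=-2.4915  Neff=4.7624  idx=[0, 1, 2, 3, 3, 3, 4, 4, 4, 5, 5, 5, 5, 6]
step 2: w=[0.0000, 0.0000, 0.0000, 0.0005, 0.0005, 0.0005, 0.0022, 0.0022, 0.0022, 0.0123, 0.0123, 0.0123, 0.0123, 0.9423]  mean=-0.9440  Neff=1.1255  idx=[11, 13, 13, 13, 13, 13, 13, 13, 13, 13, 13, 13, 13, 13]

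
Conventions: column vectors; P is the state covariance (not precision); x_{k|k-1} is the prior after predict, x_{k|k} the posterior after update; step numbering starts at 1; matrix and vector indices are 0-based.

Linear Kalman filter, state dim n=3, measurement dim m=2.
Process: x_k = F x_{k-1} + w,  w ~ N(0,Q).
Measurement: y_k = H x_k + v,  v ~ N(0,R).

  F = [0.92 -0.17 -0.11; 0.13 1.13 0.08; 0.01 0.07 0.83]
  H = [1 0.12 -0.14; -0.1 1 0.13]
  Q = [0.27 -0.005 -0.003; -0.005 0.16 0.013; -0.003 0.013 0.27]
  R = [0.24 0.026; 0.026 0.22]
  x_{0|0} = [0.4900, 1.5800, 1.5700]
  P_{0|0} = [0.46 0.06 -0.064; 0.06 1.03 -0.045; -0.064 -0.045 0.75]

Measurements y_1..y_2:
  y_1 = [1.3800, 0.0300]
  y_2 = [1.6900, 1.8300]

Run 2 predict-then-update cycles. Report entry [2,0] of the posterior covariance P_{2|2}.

step 1: x^-=[0.0095, 1.9747, 1.4186]  P^-=[0.6907 -0.0910 -0.1178; -0.0910 1.4959 0.0967; -0.1178 0.0967 0.7856]  S=[0.9755 0.0033; 0.0033 1.7825]  K=[0.7141 -0.0997; 0.0740 0.8512; -0.2220 0.1185]  nu=[1.3321, -2.1282]  x^+=[1.1729, 0.2617, 0.8705]  P^+=[0.1760 0.0068 0.0575; 0.0068 0.1985 -0.0666; 0.0575 -0.0666 0.7126]
step 2: x^-=[0.9388, 0.5179, 0.7526]  P^-=[0.4171 -0.0089 -0.0146; -0.0089 0.4122 0.0198; -0.0146 0.0198 0.7551]  S=[0.6791 0.0067; 0.0067 0.6564]  K=[0.6165 -0.0862; 0.0495 0.6327; -0.1755 0.1838]  nu=[0.7944, 1.3082]  x^+=[1.3157, 1.3848, 0.8536]  P^+=[0.1548 0.0037 0.0684; 0.0037 0.1473 -0.0499; 0.0684 -0.0499 0.7125]

P_post[2,0] = 0.0684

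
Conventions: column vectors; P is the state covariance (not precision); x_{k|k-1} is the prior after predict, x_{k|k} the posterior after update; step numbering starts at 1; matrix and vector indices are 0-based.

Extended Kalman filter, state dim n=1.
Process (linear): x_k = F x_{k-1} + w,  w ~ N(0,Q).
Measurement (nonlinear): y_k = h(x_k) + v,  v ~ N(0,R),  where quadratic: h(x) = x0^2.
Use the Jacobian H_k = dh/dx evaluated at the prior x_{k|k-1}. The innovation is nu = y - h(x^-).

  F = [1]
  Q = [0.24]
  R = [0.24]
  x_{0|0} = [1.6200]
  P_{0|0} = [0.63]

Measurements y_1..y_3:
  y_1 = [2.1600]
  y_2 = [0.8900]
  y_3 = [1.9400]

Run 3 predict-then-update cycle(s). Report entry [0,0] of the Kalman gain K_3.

K[0,0] = 0.3871

step 1: x^-=[1.6200]  P^-=[0.8700]  H_jac=[3.2400]  S=[9.3729]  K=[0.3007]  nu=[-0.4644]  x^+=[1.4803]  P^+=[0.0223]
step 2: x^-=[1.4803]  P^-=[0.2623]  H_jac=[2.9607]  S=[2.5390]  K=[0.3058]  nu=[-1.3014]  x^+=[1.0823]  P^+=[0.0248]
step 3: x^-=[1.0823]  P^-=[0.2648]  H_jac=[2.1647]  S=[1.4807]  K=[0.3871]  nu=[0.7686]  x^+=[1.3798]  P^+=[0.0429]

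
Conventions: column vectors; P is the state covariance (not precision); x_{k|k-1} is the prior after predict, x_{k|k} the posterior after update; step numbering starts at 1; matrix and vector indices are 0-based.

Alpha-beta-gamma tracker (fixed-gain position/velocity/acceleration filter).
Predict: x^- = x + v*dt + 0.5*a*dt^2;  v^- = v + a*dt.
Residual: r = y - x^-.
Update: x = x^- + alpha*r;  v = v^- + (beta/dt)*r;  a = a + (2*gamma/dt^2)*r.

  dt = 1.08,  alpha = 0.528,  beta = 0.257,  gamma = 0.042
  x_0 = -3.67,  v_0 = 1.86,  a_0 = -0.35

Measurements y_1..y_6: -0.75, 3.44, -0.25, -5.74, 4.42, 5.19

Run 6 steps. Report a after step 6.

step 1: x_pred=-1.8653  r=1.1153  x^+=-1.2764  v^+=1.7474  a^+=-0.2697
step 2: x_pred=0.4535  r=2.9865  x^+=2.0304  v^+=2.1668  a^+=-0.0546
step 3: x_pred=4.3387  r=-4.5887  x^+=1.9159  v^+=1.0159  a^+=-0.3851
step 4: x_pred=2.7885  r=-8.5285  x^+=-1.7146  v^+=-1.4294  a^+=-0.9993
step 5: x_pred=-3.8411  r=8.2611  x^+=0.5208  v^+=-0.5428  a^+=-0.4043
step 6: x_pred=-0.3012  r=5.4912  x^+=2.5981  v^+=0.3273  a^+=-0.0089

a_post = -0.0089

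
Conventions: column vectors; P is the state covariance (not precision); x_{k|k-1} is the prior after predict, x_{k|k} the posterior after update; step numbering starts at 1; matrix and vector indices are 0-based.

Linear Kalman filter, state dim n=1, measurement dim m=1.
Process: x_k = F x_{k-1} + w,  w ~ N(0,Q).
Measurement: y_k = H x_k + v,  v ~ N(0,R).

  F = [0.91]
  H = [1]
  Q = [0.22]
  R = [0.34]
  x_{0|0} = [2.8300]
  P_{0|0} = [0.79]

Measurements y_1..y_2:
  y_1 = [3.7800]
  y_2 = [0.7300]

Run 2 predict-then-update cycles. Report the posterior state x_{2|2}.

step 1: x^-=[2.5753]  P^-=[0.8742]  S=[1.2142]  K=[0.7200]  nu=[1.2047]  x^+=[3.4427]  P^+=[0.2448]
step 2: x^-=[3.1328]  P^-=[0.4227]  S=[0.7627]  K=[0.5542]  nu=[-2.4028]  x^+=[1.8011]  P^+=[0.1884]

x_post = [1.8011]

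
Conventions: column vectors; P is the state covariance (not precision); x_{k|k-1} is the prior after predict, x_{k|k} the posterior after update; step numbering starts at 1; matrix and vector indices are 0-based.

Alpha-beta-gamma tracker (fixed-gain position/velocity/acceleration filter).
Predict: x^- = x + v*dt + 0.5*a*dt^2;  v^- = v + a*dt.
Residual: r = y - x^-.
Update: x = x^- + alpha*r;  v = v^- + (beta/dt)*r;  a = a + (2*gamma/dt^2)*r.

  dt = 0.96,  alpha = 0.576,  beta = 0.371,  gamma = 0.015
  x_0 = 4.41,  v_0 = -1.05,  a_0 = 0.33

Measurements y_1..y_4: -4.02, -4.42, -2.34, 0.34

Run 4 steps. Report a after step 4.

a_post = 0.4612

step 1: x_pred=3.5541  r=-7.5741  x^+=-0.8086  v^+=-3.6603  a^+=0.0834
step 2: x_pred=-4.2840  r=-0.1360  x^+=-4.3623  v^+=-3.6327  a^+=0.0790
step 3: x_pred=-7.8133  r=5.4733  x^+=-4.6607  v^+=-1.4416  a^+=0.2572
step 4: x_pred=-5.9261  r=6.2661  x^+=-2.3168  v^+=1.2269  a^+=0.4612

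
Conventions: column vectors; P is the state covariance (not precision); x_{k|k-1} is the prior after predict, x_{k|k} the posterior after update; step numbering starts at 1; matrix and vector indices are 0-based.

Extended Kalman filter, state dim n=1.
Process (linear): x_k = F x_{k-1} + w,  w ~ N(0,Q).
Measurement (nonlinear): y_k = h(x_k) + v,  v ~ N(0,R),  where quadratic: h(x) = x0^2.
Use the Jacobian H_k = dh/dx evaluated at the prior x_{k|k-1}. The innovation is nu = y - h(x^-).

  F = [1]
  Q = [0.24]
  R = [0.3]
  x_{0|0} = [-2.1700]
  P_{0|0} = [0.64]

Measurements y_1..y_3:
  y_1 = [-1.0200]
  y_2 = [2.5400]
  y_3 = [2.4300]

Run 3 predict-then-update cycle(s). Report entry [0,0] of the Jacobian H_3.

step 1: x^-=[-2.1700]  P^-=[0.8800]  H_jac=[-4.3400]  S=[16.8753]  K=[-0.2263]  nu=[-5.7289]  x^+=[-0.8734]  P^+=[0.0156]
step 2: x^-=[-0.8734]  P^-=[0.2556]  H_jac=[-1.7469]  S=[1.0801]  K=[-0.4135]  nu=[1.7771]  x^+=[-1.6082]  P^+=[0.0710]
step 3: x^-=[-1.6082]  P^-=[0.3110]  H_jac=[-3.2164]  S=[3.5174]  K=[-0.2844]  nu=[-0.1563]  x^+=[-1.5637]  P^+=[0.0265]

H_jac[0,0] = -3.2164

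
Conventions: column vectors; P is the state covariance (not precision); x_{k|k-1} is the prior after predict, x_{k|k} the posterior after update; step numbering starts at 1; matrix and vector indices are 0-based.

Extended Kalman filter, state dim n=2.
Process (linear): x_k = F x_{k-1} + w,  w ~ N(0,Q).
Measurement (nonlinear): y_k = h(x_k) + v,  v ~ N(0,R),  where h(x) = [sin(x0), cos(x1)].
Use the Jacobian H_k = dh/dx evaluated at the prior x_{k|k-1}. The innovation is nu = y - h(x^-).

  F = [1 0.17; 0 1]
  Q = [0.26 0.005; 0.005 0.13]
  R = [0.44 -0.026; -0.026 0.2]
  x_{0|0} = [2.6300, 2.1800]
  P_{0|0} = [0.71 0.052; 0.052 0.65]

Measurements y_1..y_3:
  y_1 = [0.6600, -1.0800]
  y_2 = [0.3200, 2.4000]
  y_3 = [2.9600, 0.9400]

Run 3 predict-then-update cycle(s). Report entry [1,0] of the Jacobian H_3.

step 1: x^-=[3.0006, 2.1800]  P^-=[1.0065 0.1675; 0.1675 0.7800]  H_jac=[-0.9901 0.0000; 0.0000 -0.8201]  S=[1.4266 0.1100; 0.1100 0.7246]  K=[-0.6920 -0.0845; -0.0487 -0.8754]  nu=[0.5195, -0.5078]  x^+=[2.6841, 2.5992]  P^+=[0.3053 -0.0013; -0.0013 0.2119]
step 2: x^-=[3.1259, 2.5992]  P^-=[0.5710 0.0397; 0.0397 0.3419]  H_jac=[-0.9999 0.0000; 0.0000 -0.5162]  S=[1.0108 -0.0055; -0.0055 0.2911]  K=[-0.5652 -0.0811; -0.0426 -0.6071]  nu=[0.3043, 3.2565]  x^+=[2.6898, 0.6091]  P^+=[0.2466 0.0030; 0.0030 0.2331]
step 3: x^-=[2.7934, 0.6091]  P^-=[0.5144 0.0476; 0.0476 0.3631]  H_jac=[-0.9400 0.0000; 0.0000 -0.5722]  S=[0.8945 -0.0004; -0.0004 0.3189]  K=[-0.5406 -0.0861; -0.0503 -0.6516]  nu=[2.6188, 0.1199]  x^+=[1.3674, 0.3993]  P^+=[0.2507 0.0055; 0.0055 0.2255]

H_jac[1,0] = 0.0000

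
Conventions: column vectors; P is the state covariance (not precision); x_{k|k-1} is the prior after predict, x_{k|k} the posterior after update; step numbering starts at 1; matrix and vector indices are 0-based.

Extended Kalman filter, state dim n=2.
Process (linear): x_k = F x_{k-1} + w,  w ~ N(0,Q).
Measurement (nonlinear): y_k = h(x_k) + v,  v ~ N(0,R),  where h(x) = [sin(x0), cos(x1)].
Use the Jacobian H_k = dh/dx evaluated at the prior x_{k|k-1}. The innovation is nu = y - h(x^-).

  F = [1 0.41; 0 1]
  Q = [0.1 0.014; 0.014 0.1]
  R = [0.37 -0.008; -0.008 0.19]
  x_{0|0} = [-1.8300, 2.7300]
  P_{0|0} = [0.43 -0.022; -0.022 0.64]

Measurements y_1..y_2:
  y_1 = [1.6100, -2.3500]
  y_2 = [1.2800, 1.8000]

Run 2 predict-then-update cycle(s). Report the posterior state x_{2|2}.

x_post = [2.6465, 5.8438]

step 1: x^-=[-0.7107, 2.7300]  P^-=[0.6195 0.2544; 0.2544 0.7400]  H_jac=[0.7579 0.0000; 0.0000 -0.4001]  S=[0.7259 -0.0851; -0.0851 0.3084]  K=[0.6285 -0.1565; 0.1582 -0.9162]  nu=[2.2624, -1.4335]  x^+=[0.9356, 4.4012]  P^+=[0.3085 0.0869; 0.0869 0.4383]
step 2: x^-=[2.7401, 4.4012]  P^-=[0.5534 0.2806; 0.2806 0.5383]  H_jac=[-0.9205 0.0000; 0.0000 0.9520]  S=[0.8389 -0.2539; -0.2539 0.6778]  K=[-0.5504 0.1879; -0.0892 0.7226]  nu=[0.8892, 2.1062]  x^+=[2.6465, 5.8438]  P^+=[0.2229 0.0421; 0.0421 0.1450]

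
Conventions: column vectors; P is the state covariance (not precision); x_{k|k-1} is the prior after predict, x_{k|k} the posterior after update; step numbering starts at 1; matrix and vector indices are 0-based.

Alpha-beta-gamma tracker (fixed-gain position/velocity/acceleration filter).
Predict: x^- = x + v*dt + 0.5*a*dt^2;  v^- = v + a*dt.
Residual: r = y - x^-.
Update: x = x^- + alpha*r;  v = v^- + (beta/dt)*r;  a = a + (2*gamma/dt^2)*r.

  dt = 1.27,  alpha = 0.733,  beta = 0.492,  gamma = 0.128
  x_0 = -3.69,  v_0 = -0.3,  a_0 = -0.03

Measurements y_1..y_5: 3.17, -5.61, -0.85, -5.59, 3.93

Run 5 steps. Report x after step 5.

step 1: x_pred=-4.0952  r=7.2652  x^+=1.2302  v^+=2.4764  a^+=1.1231
step 2: x_pred=5.2810  r=-10.8910  x^+=-2.7021  v^+=-0.3164  a^+=-0.6055
step 3: x_pred=-3.5922  r=2.7422  x^+=-1.5822  v^+=-0.0230  a^+=-0.1703
step 4: x_pred=-1.7487  r=-3.8413  x^+=-4.5644  v^+=-1.7274  a^+=-0.7799
step 5: x_pred=-7.3871  r=11.3171  x^+=0.9083  v^+=1.6664  a^+=1.0163

x_post = 0.9083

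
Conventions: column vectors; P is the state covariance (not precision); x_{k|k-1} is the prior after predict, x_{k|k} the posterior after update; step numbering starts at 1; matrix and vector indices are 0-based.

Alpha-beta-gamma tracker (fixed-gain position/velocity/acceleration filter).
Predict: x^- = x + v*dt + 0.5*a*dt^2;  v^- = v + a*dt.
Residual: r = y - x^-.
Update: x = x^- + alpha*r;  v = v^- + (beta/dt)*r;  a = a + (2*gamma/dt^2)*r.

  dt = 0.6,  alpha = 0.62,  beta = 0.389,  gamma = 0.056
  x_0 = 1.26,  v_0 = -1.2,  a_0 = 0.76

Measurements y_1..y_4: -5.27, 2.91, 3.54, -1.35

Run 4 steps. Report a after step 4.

step 1: x_pred=0.6768  r=-5.9468  x^+=-3.0102  v^+=-4.5995  a^+=-1.0901
step 2: x_pred=-5.9661  r=8.8761  x^+=-0.4629  v^+=0.5011  a^+=1.6714
step 3: x_pred=0.1386  r=3.4014  x^+=2.2475  v^+=3.7092  a^+=2.7296
step 4: x_pred=4.9643  r=-6.3143  x^+=1.0494  v^+=1.2532  a^+=0.7651

a_post = 0.7651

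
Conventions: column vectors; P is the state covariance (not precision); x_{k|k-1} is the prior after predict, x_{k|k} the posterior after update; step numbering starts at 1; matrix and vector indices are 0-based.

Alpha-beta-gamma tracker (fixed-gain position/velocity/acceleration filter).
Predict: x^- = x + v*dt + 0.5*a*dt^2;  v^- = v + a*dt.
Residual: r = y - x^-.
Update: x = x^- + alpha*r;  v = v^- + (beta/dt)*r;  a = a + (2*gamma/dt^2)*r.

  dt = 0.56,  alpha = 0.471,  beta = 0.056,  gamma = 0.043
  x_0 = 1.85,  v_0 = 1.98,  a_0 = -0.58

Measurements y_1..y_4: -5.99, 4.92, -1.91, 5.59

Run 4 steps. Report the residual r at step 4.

step 1: x_pred=2.8679  r=-8.8579  x^+=-1.3042  v^+=0.7694  a^+=-3.0091
step 2: x_pred=-1.3452  r=6.2652  x^+=1.6057  v^+=-0.2892  a^+=-1.2910
step 3: x_pred=1.2414  r=-3.1514  x^+=-0.2429  v^+=-1.3273  a^+=-2.1552
step 4: x_pred=-1.3241  r=6.9141  x^+=1.9324  v^+=-1.8428  a^+=-0.2591

resid = 6.9141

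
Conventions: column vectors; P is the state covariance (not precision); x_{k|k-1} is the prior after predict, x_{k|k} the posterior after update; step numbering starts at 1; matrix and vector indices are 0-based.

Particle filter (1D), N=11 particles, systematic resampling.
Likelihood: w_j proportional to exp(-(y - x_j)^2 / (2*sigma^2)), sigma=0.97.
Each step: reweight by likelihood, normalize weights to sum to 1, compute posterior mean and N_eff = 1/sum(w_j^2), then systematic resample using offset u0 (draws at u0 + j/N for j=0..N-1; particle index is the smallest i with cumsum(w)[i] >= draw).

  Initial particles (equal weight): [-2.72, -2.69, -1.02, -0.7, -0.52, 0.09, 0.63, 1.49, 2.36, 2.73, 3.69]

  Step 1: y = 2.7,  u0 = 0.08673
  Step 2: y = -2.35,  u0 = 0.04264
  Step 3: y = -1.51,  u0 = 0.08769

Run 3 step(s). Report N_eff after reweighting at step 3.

N_eff = 11.0000

step 1: w=[0.0000, 0.0000, 0.0002, 0.0007, 0.0013, 0.0086, 0.0328, 0.1468, 0.3005, 0.3194, 0.1898]  mean=2.5203  Neff=3.9836  idx=[7, 7, 8, 8, 8, 9, 9, 9, 10, 10, 10]
step 2: w=[0.4840, 0.4840, 0.0093, 0.0093, 0.0093, 0.0014, 0.0014, 0.0014, 0.0000, 0.0000, 0.0000]  mean=1.5193  Neff=2.1330  idx=[0, 0, 0, 0, 0, 1, 1, 1, 1, 1, 1]
step 3: w=[0.0909, 0.0909, 0.0909, 0.0909, 0.0909, 0.0909, 0.0909, 0.0909, 0.0909, 0.0909, 0.0909]  mean=1.4900  Neff=11.0000  idx=[0, 1, 2, 3, 4, 5, 6, 7, 8, 9, 10]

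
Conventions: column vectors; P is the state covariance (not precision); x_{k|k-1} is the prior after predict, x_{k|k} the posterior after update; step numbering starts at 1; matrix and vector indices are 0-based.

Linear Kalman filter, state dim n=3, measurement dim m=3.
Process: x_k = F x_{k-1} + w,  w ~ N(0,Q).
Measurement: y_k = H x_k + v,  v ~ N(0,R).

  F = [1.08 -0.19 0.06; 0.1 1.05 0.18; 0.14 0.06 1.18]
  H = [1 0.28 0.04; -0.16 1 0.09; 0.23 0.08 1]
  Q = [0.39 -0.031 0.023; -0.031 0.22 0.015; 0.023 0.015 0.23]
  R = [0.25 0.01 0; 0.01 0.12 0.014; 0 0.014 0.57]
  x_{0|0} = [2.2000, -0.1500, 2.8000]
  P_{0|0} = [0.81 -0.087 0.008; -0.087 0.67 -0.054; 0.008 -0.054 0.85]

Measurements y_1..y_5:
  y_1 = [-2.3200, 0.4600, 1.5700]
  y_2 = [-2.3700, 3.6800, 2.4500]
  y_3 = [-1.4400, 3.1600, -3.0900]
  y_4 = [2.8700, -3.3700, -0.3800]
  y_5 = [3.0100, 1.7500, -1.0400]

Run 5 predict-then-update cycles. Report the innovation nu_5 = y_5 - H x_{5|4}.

step 1: x^-=[2.5725, 0.5665, 3.6030]  P^-=[1.4000 -0.1650 0.2169; -0.1650 0.9559 0.1694; 0.2169 0.1694 1.4254]  S=[1.6560 -0.0696 0.6435; -0.0696 1.2003 0.2719; 0.6435 0.2719 2.1963]  K=[0.7960 -0.2706 0.0396; 0.1194 0.8482 -0.0453; -0.0723 0.0582 0.6918]  nu=[-5.1952, -0.0192, -2.6700]  x^+=[-1.6635, 0.0511, 2.1305]  P^+=[0.1947 0.0096 -0.0267; 0.0096 0.1061 -0.0246; -0.0267 -0.0246 0.4033]
step 2: x^-=[-1.6784, 0.2707, 2.2841]  P^-=[0.6155 -0.0222 0.0513; -0.0222 0.3437 0.0769; 0.0513 0.0769 0.7836]  S=[0.8871 -0.0013 0.2509; -0.0013 0.5053 0.1549; 0.2509 0.1549 1.4234]  K=[0.6772 -0.2405 0.0410; 0.0948 0.7086 -0.0240; -0.0405 0.1041 0.5589]  nu=[-0.8587, 2.9351, 0.5302]  x^+=[-2.9440, 2.2564, 2.9210]  P^+=[0.1658 0.0067 -0.0186; 0.0067 0.0878 -0.0123; -0.0186 -0.0123 0.3253]
step 3: x^-=[-3.4330, 2.6006, 3.1700]  P^-=[0.5828 -0.0237 0.0492; -0.0237 0.3251 0.0749; 0.0492 0.0749 0.6787]  S=[0.8517 -0.0035 0.2359; -0.0035 0.4852 0.1431; 0.2359 0.1431 1.3154]  K=[0.6655 -0.2404 0.0447; 0.0908 0.6982 -0.0197; -0.0301 0.1097 0.5226]  nu=[1.1381, -0.2751, -5.6784]  x^+=[-2.8631, 2.6235, 0.1379]  P^+=[0.1629 0.0059 -0.0159; 0.0059 0.0862 -0.0097; -0.0159 -0.0097 0.3039]
step 4: x^-=[-3.5824, 2.4932, -0.0807]  P^-=[0.5800 -0.0242 0.0502; -0.0242 0.3236 0.0738; 0.0502 0.0738 0.6501]  S=[0.8485 -0.0040 0.2347; -0.0040 0.4832 0.1391; 0.2347 0.1391 1.2868]  K=[0.6641 -0.2405 0.0461; 0.0902 0.6974 -0.0187; -0.0269 0.1096 0.5118]  nu=[5.7575, -6.4291, 0.3252]  x^+=[1.8024, -1.4775, -0.7736]  P^+=[0.1626 0.0058 -0.0150; 0.0058 0.0861 -0.0091; -0.0150 -0.0091 0.2974]
step 5: x^-=[2.1809, -1.5104, -0.7491]  P^-=[0.5797 -0.0242 0.0507; -0.0242 0.3234 0.0732; 0.0507 0.0732 0.6415]  S=[0.8482 -0.0040 0.2346; -0.0040 0.4829 0.1377; 0.2346 0.1377 1.2784]  K=[0.6638 -0.2405 0.0465; 0.0901 0.6974 -0.0185; -0.0260 0.1092 0.5085]  nu=[1.2820, 3.6768, -0.6716]  x^+=[2.1164, 1.1816, -0.7226]  P^+=[0.1625 0.0058 -0.0147; 0.0058 0.0861 -0.0090; -0.0147 -0.0090 0.2955]

innov = [1.2820, 3.6768, -0.6716]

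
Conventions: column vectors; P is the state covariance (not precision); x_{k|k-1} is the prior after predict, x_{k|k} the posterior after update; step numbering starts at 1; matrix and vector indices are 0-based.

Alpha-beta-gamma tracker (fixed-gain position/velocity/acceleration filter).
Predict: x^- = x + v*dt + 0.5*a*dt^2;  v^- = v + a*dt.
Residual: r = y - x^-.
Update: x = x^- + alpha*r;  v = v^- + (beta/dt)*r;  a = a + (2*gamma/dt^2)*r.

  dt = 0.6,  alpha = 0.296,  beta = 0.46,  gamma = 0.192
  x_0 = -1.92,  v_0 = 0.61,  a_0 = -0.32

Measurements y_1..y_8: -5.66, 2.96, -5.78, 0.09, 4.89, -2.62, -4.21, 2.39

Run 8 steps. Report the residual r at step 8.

step 1: x_pred=-1.6116  r=-4.0484  x^+=-2.8099  v^+=-2.6858  a^+=-4.6383
step 2: x_pred=-5.2563  r=8.2163  x^+=-2.8243  v^+=0.8304  a^+=4.1257
step 3: x_pred=-1.5834  r=-4.1966  x^+=-2.8256  v^+=0.0884  a^+=-0.3506
step 4: x_pred=-2.8356  r=2.9256  x^+=-1.9696  v^+=2.1210  a^+=2.7700
step 5: x_pred=-0.1984  r=5.0884  x^+=1.3078  v^+=7.6842  a^+=8.1977
step 6: x_pred=7.3938  r=-10.0138  x^+=4.4297  v^+=4.9255  a^+=-2.4838
step 7: x_pred=6.9380  r=-11.1480  x^+=3.6382  v^+=-5.1115  a^+=-14.3749
step 8: x_pred=-2.0162  r=4.4062  x^+=-0.7120  v^+=-10.3584  a^+=-9.6750

resid = 4.4062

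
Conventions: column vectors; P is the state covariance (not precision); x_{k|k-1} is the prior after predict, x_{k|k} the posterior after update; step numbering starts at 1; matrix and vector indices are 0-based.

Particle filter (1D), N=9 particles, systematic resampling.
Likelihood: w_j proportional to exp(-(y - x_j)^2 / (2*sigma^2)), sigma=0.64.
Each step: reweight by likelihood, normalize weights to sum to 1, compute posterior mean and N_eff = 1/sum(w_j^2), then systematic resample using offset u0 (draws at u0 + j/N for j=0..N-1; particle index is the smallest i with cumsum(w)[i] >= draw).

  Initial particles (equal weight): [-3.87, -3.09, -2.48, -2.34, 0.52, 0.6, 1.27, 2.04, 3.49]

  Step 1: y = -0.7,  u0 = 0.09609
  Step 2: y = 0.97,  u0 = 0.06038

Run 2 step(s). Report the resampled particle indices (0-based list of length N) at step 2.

step 1: w=[0.0000, 0.0026, 0.0584, 0.1048, 0.4542, 0.3551, 0.0245, 0.0003, 0.0000]  mean=0.0826  Neff=2.8782  idx=[3, 4, 4, 4, 4, 5, 5, 5, 6]
step 2: w=[0.0000, 0.1191, 0.1191, 0.1191, 0.1191, 0.1290, 0.1290, 0.1290, 0.1366]  mean=0.6534  Neff=7.9794  idx=[1, 2, 3, 4, 5, 6, 6, 7, 8]

resampled_idx = [1, 2, 3, 4, 5, 6, 6, 7, 8]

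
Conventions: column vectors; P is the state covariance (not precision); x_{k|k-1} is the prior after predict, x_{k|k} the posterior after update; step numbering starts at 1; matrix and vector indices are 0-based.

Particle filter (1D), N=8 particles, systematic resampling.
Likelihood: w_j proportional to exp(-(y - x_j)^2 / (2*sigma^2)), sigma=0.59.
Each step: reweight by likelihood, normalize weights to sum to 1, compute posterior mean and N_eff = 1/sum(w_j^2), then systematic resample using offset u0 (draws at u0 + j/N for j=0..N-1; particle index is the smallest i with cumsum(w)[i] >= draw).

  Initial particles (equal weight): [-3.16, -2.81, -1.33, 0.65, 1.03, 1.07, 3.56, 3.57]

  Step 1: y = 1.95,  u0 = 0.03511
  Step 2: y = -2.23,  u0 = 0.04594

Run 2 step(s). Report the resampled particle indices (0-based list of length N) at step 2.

step 1: w=[0.0000, 0.0000, 0.0000, 0.1160, 0.3897, 0.4322, 0.0318, 0.0303]  mean=1.1605  Neff=2.8244  idx=[3, 4, 4, 4, 5, 5, 5, 5]
step 2: w=[0.8325, 0.0292, 0.0292, 0.0292, 0.0200, 0.0200, 0.0200, 0.0200]  mean=0.7169  Neff=1.4344  idx=[0, 0, 0, 0, 0, 0, 0, 4]

resampled_idx = [0, 0, 0, 0, 0, 0, 0, 4]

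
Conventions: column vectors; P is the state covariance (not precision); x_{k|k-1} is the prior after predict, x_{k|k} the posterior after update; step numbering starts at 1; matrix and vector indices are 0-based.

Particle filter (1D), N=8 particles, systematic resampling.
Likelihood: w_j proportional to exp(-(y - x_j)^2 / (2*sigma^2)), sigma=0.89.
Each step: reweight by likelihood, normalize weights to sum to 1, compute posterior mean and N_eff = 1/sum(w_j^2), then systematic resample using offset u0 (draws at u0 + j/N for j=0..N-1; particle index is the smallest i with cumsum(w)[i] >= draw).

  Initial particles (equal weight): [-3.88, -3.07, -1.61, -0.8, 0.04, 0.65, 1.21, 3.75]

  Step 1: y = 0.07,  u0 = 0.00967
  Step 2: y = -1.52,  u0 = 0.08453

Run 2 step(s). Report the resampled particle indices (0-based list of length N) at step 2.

step 1: w=[0.0000, 0.0007, 0.0554, 0.2041, 0.3289, 0.2661, 0.1449, 0.0001]  mean=0.1071  Neff=4.0876  idx=[2, 3, 3, 4, 4, 5, 5, 6]
step 2: w=[0.3340, 0.2420, 0.2420, 0.0723, 0.0723, 0.0172, 0.0172, 0.0030]  mean=-0.8932  Neff=4.1706  idx=[0, 0, 1, 1, 2, 2, 3, 4]

resampled_idx = [0, 0, 1, 1, 2, 2, 3, 4]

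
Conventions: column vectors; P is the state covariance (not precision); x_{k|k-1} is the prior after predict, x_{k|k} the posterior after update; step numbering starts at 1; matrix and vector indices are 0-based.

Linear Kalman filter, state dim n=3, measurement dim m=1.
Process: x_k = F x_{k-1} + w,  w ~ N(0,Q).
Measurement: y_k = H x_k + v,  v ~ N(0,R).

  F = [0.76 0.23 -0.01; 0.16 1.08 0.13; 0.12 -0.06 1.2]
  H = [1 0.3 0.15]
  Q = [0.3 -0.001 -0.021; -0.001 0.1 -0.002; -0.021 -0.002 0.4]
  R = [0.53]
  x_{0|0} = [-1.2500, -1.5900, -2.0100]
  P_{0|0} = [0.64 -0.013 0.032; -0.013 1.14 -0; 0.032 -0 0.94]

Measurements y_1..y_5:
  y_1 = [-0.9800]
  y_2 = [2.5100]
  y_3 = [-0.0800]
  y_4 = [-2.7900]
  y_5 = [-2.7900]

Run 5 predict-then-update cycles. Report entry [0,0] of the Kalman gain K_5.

K[0,0] = 0.3491

step 1: x^-=[-1.2956, -2.1785, -2.4666]  P^-=[0.7250 0.3507 0.0397; 0.3507 1.4588 0.0881; 0.0397 0.0881 1.7763]  S=[1.6566]  K=[0.5048; 0.4839; 0.2008]  nu=[1.3391]  x^+=[-0.6196, -1.5305, -2.1977]  P^+=[0.3029 -0.0539 -0.1282; -0.0539 1.0709 -0.0728; -0.1282 -0.0728 1.7095]
step 2: x^-=[-0.8010, -2.0378, -2.6198]  P^-=[0.5152 0.2396 -0.1646; 0.2396 1.3414 0.0742; -0.1646 0.0742 2.8443]  S=[1.3310]  K=[0.4226; 0.4907; 0.2136]  nu=[4.3153]  x^+=[1.0225, 0.0797, -1.6979]  P^+=[0.2776 -0.0364 -0.2847; -0.0364 1.0209 -0.0653; -0.2847 -0.0653 2.7836]
step 3: x^-=[0.8124, 0.0289, -1.9196]  P^-=[0.5065 0.2226 -0.3199; 0.2226 1.3022 0.2238; -0.3199 0.2238 4.3439]  S=[1.3092]  K=[0.4012; 0.4941; 0.3046]  nu=[-0.6131]  x^+=[0.5664, -0.2740, -2.1064]  P^+=[0.2957 -0.0369 -0.4799; -0.0369 0.9826 0.0268; -0.4799 0.0268 4.2224]
step 4: x^-=[0.3885, -0.4791, -2.4432]  P^-=[0.5175 0.1957 -0.4873; 0.1957 1.2998 0.5291; -0.4873 0.5291 6.3465]  S=[1.3261]  K=[0.3794; 0.5015; 0.4701]  nu=[-2.6683]  x^+=[-0.6238, -1.8173, -3.6976]  P^+=[0.3266 -0.0566 -0.7238; -0.0566 0.9663 0.2165; -0.7238 0.2165 6.0535]
step 5: x^-=[-0.8551, -2.5431, -4.4029]  P^-=[0.5306 0.1561 -0.6755; 0.1561 1.3489 1.0078; -0.6755 1.0078 8.8863]  S=[1.3637]  K=[0.3491; 0.5221; 0.7038]  nu=[-0.5116]  x^+=[-1.0337, -2.8102, -4.7629]  P^+=[0.3644 -0.0924 -1.0106; -0.0924 0.9772 0.5067; -1.0106 0.5067 8.2109]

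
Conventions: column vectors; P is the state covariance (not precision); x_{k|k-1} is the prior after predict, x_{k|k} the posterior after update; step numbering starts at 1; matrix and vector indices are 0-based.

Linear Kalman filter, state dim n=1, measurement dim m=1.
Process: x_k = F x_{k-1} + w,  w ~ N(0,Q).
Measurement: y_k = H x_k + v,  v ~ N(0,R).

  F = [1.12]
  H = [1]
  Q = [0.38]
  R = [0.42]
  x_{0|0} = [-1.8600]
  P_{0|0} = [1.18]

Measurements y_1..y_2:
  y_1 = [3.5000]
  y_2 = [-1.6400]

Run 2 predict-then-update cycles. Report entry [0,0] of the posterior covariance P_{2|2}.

P_post[0,0] = 0.2766

step 1: x^-=[-2.0832]  P^-=[1.8602]  S=[2.2802]  K=[0.8158]  nu=[5.5832]  x^+=[2.4716]  P^+=[0.3426]
step 2: x^-=[2.7682]  P^-=[0.8098]  S=[1.2298]  K=[0.6585]  nu=[-4.4082]  x^+=[-0.1345]  P^+=[0.2766]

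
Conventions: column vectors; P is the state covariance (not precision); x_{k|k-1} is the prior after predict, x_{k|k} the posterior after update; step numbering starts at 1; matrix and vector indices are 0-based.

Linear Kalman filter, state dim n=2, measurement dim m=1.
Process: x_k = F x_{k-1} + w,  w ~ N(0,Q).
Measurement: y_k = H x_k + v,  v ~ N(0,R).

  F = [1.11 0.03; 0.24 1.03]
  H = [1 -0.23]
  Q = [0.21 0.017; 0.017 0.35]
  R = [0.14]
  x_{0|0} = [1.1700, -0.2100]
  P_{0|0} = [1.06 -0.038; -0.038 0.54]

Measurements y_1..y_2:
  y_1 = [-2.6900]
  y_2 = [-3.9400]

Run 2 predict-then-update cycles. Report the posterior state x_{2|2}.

x_post = [-3.6836, -0.6614]

step 1: x^-=[1.2924, 0.0645]  P^-=[1.5140 0.2724; 0.2724 0.9652]  S=[1.5798]  K=[0.9187; 0.0319]  nu=[-3.9676]  x^+=[-2.3526, -0.0620]  P^+=[0.1806 0.2261; 0.2261 0.9635]
step 2: x^-=[-2.6133, -0.6285]  P^-=[0.4485 0.3550; 0.3550 1.4944]  S=[0.5042]  K=[0.7275; 0.0224]  nu=[-1.4713]  x^+=[-3.6836, -0.6614]  P^+=[0.1816 0.3468; 0.3468 1.4942]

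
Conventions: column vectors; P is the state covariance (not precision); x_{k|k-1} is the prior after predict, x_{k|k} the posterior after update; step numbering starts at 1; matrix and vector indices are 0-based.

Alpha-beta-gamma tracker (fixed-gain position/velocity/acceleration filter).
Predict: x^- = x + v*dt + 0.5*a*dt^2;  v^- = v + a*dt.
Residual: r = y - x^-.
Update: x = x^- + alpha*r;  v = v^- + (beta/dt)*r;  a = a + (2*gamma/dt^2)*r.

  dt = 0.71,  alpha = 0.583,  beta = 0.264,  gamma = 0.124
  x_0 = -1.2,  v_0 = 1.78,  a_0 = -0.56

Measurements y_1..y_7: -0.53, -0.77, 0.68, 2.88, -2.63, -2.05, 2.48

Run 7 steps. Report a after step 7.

a_post = 1.3753

step 1: x_pred=-0.0773  r=-0.4527  x^+=-0.3412  v^+=1.2141  a^+=-0.7827
step 2: x_pred=0.3235  r=-1.0935  x^+=-0.3140  v^+=0.2518  a^+=-1.3206
step 3: x_pred=-0.4681  r=1.1481  x^+=0.2012  v^+=-0.2590  a^+=-0.7558
step 4: x_pred=-0.1731  r=3.0531  x^+=1.6068  v^+=0.3397  a^+=0.7462
step 5: x_pred=2.0361  r=-4.6661  x^+=-0.6842  v^+=-0.8655  a^+=-1.5493
step 6: x_pred=-1.6893  r=-0.3607  x^+=-1.8996  v^+=-2.0997  a^+=-1.7268
step 7: x_pred=-3.8256  r=6.3056  x^+=-0.1494  v^+=-0.9811  a^+=1.3753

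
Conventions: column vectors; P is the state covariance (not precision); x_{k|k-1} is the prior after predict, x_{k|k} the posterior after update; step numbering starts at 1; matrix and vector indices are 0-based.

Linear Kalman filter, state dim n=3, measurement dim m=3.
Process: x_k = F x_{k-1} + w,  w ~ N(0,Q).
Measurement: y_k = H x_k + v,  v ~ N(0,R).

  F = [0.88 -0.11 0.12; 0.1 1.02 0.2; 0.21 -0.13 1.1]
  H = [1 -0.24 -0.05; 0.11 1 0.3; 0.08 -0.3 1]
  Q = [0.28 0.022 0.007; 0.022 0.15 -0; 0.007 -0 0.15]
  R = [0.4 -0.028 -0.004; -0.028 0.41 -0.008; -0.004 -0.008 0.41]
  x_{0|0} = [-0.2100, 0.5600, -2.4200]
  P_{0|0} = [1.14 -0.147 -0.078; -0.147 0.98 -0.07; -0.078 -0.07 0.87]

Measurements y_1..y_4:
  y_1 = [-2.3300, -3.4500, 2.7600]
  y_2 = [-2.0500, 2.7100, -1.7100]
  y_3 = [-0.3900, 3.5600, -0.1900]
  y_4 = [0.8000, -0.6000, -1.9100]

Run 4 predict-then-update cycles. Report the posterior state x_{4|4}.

step 1: x^-=[-0.5368, 0.0662, -2.7789]  P^-=[1.2010 -0.1188 0.2988; -0.1188 1.1541 -0.0328; 0.2988 -0.0328 1.2615]  S=[1.6970 -0.2154 0.4550; -0.2154 1.6661 0.0394; 0.4550 0.0394 1.8563]  K=[0.7214 0.1539 0.0518; -0.0932 0.6717 -0.2007; -0.0170 0.2085 0.6975]  nu=[-1.9163, -2.6235, 5.6017]  x^+=[-2.0323, -2.6418, 0.6140]  P^+=[0.2867 0.0116 -0.0023; 0.0116 0.2796 -0.0043; -0.0023 -0.0043 0.2833]
step 2: x^-=[-1.4242, -2.7751, 0.5920]  P^-=[0.5069 0.0321 0.0981; 0.0321 0.4556 0.0285; 0.0981 0.0285 0.5097]  S=[0.9099 -0.0326 0.1249; -0.0326 0.9483 0.0532; 0.1249 0.0532 0.9610]  K=[0.5405 0.1391 0.0563; -0.0506 0.4988 -0.1310; 0.0072 0.1738 0.5191]  nu=[-1.2622, 5.4641, -3.0206]  x^+=[-1.5164, 0.4102, -0.0355]  P^+=[0.2162 0.0155 0.0072; 0.0155 0.2045 0.0026; 0.0072 0.0026 0.2116]
step 3: x^-=[-1.3838, 0.2596, -0.4109]  P^-=[0.4514 0.0385 0.0824; 0.0385 0.3779 0.0311; 0.0824 0.0311 0.4207]  S=[0.8482 -0.0174 0.1011; -0.0174 0.8638 0.0499; 0.1011 0.0499 0.8604]  K=[0.5125 0.1378 0.0561; -0.0404 0.4590 -0.1140; 0.0104 0.1653 0.4751]  nu=[1.0356, 3.5758, 0.4095]  x^+=[-0.3375, 1.8124, 0.3855]  P^+=[0.2053 0.0166 0.0084; 0.0166 0.1870 0.0045; 0.0084 0.0045 0.1941]
step 4: x^-=[-0.4501, 1.8920, 0.1176]  P^-=[0.4425 0.0405 0.0787; 0.0405 0.3600 0.0318; 0.0787 0.0318 0.3988]  S=[0.8377 -0.0130 0.0957; -0.0130 0.8444 0.0489; 0.0957 0.0489 0.8356]  K=[0.5077 0.1381 0.0558; -0.0373 0.4486 -0.1093; 0.0107 0.1630 0.4626]  nu=[1.7100, -2.4778, -1.4240]  x^+=[-0.0035, 0.8723, -0.9265]  P^+=[0.2035 0.0170 0.0086; 0.0170 0.1825 0.0051; 0.0086 0.0051 0.1892]

x_post = [-0.0035, 0.8723, -0.9265]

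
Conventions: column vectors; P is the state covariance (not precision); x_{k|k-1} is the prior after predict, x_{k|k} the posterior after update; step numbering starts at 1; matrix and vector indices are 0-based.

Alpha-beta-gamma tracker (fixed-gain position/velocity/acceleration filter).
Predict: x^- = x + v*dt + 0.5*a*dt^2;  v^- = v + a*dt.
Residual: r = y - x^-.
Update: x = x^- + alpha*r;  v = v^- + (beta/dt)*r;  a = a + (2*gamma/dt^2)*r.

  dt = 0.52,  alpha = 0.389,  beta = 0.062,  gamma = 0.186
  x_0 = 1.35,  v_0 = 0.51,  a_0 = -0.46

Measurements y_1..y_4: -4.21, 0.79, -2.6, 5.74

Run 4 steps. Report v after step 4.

step 1: x_pred=1.5530  r=-5.7630  x^+=-0.6888  v^+=-0.4163  a^+=-8.3884
step 2: x_pred=-2.0394  r=2.8294  x^+=-0.9388  v^+=-4.4409  a^+=-4.4959
step 3: x_pred=-3.8559  r=1.2559  x^+=-3.3674  v^+=-6.6291  a^+=-2.7681
step 4: x_pred=-7.1887  r=12.9287  x^+=-2.1594  v^+=-6.5270  a^+=15.0185

v_post = -6.5270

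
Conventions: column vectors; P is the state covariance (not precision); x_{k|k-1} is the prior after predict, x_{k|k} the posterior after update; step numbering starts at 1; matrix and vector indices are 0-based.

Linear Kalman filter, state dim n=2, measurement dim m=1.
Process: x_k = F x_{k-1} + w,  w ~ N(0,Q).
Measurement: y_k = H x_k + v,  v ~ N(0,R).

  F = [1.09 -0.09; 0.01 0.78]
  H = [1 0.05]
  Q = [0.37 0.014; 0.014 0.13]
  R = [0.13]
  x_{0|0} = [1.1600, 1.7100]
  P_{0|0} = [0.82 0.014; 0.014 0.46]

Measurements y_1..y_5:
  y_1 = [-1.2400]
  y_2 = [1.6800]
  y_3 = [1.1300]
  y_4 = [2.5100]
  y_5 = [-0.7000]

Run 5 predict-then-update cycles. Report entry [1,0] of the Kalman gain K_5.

step 1: x^-=[1.1105, 1.3454]  P^-=[1.3452 0.0025; 0.0025 0.4102]  S=[1.4765]  K=[0.9112; 0.0156]  nu=[-2.4178]  x^+=[-1.0925, 1.3077]  P^+=[0.1194 -0.0185; -0.0185 0.4098]
step 2: x^-=[-1.3085, 1.0091]  P^-=[0.5188 -0.0291; -0.0291 0.3790]  S=[0.6468]  K=[0.7998; -0.0158]  nu=[2.9381]  x^+=[1.0413, 0.9627]  P^+=[0.1050 -0.0210; -0.0210 0.3789]
step 3: x^-=[1.0484, 0.7614]  P^-=[0.5020 -0.0293; -0.0293 0.3602]  S=[0.6299]  K=[0.7945; -0.0179]  nu=[0.0435]  x^+=[1.0830, 0.7606]  P^+=[0.1043 -0.0203; -0.0203 0.3600]
step 4: x^-=[1.1120, 0.6041]  P^-=[0.5008 -0.0274; -0.0274 0.3487]  S=[0.6290]  K=[0.7941; -0.0158]  nu=[1.3678]  x^+=[2.1982, 0.5824]  P^+=[0.1042 -0.0195; -0.0195 0.3486]
step 5: x^-=[2.3436, 0.4763]  P^-=[0.5005 -0.0259; -0.0259 0.3418]  S=[0.6287]  K=[0.7939; -0.0140]  nu=[-3.0674]  x^+=[-0.0917, 0.5192]  P^+=[0.1042 -0.0189; -0.0189 0.3416]

K[1,0] = -0.0140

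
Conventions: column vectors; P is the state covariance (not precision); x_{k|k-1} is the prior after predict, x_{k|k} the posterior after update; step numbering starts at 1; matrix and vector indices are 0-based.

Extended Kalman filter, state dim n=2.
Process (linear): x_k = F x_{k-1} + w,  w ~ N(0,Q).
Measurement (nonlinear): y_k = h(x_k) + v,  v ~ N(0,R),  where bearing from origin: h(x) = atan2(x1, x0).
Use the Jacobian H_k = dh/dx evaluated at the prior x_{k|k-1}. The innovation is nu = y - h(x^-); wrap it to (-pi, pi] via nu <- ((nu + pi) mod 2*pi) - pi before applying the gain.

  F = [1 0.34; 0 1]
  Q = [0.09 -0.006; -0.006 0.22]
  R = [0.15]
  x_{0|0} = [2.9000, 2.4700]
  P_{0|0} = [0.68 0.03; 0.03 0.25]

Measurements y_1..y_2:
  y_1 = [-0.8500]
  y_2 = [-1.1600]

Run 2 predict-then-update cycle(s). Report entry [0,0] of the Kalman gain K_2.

step 1: x^-=[3.7398, 2.4700]  P^-=[0.8193 0.1090; 0.1090 0.4700]  H_jac=[-0.1230 0.1862]  S=[0.1737]  K=[-0.4632; 0.4266]  nu=[-1.4337]  x^+=[4.4039, 1.8583]  P^+=[0.7820 0.1433; 0.1433 0.4384]
step 2: x^-=[5.0357, 1.8583]  P^-=[1.0202 0.2864; 0.2864 0.6584]  H_jac=[-0.0645 0.1748]  S=[0.1679]  K=[-0.0938; 0.5754]  nu=[-1.5135]  x^+=[5.1777, 0.9875]  P^+=[1.0187 0.2954; 0.2954 0.6028]

K[0,0] = -0.0938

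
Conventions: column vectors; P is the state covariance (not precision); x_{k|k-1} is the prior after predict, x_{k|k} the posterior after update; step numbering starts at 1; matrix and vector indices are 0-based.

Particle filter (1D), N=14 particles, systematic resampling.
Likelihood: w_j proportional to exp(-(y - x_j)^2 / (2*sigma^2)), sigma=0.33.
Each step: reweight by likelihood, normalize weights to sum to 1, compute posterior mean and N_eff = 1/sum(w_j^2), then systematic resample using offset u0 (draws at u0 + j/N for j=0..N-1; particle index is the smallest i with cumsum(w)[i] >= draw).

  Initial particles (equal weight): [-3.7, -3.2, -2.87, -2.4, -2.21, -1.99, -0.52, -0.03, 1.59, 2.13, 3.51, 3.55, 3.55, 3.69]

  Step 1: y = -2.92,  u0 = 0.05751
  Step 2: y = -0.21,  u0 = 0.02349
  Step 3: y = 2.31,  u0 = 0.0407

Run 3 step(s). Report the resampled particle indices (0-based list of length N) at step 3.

step 1: w=[0.0284, 0.3239, 0.4589, 0.1341, 0.0459, 0.0088, 0.0000, 0.0000, 0.0000, 0.0000, 0.0000, 0.0000, 0.0000, 0.0000]  mean=-2.8994  Neff=2.9717  idx=[1, 1, 1, 1, 1, 2, 2, 2, 2, 2, 2, 3, 3, 4]
step 2: w=[0.0000, 0.0000, 0.0000, 0.0000, 0.0000, 0.0000, 0.0000, 0.0000, 0.0000, 0.0000, 0.0000, 0.0246, 0.0246, 0.9508]  mean=-2.2193  Neff=1.1046  idx=[11, 13, 13, 13, 13, 13, 13, 13, 13, 13, 13, 13, 13, 13]
step 3: w=[0.0000, 0.0769, 0.0769, 0.0769, 0.0769, 0.0769, 0.0769, 0.0769, 0.0769, 0.0769, 0.0769, 0.0769, 0.0769, 0.0769]  mean=-2.2100  Neff=13.0006  idx=[1, 2, 3, 4, 5, 6, 7, 8, 8, 9, 10, 11, 12, 13]

resampled_idx = [1, 2, 3, 4, 5, 6, 7, 8, 8, 9, 10, 11, 12, 13]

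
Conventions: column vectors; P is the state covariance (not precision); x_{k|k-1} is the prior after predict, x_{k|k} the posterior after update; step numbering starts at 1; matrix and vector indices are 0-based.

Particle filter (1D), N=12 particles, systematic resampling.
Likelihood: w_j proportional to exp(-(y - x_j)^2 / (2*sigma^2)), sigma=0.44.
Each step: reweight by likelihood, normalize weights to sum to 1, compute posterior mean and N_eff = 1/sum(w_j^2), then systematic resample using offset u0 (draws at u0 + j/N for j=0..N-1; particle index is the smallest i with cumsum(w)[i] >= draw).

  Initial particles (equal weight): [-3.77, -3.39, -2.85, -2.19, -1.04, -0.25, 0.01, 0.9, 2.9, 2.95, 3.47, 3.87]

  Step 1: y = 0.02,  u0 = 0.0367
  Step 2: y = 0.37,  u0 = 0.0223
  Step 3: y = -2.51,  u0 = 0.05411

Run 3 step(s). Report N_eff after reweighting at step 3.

step 1: w=[0.0000, 0.0000, 0.0000, 0.0000, 0.0272, 0.4104, 0.4953, 0.0671, 0.0000, 0.0000, 0.0000, 0.0000]  mean=-0.0656  Neff=2.3865  idx=[5, 5, 5, 5, 5, 6, 6, 6, 6, 6, 6, 7]
step 2: w=[0.0559, 0.0559, 0.0559, 0.0559, 0.0559, 0.1079, 0.1079, 0.1079, 0.1079, 0.1079, 0.1079, 0.0730]  mean=0.0023  Neff=11.0091  idx=[0, 1, 3, 4, 5, 6, 7, 8, 8, 9, 10, 11]
step 3: w=[0.2335, 0.2335, 0.2335, 0.2335, 0.0094, 0.0094, 0.0094, 0.0094, 0.0094, 0.0094, 0.0094, 0.0000]  mean=-0.2328  Neff=4.5721  idx=[0, 0, 0, 1, 1, 2, 2, 2, 3, 3, 3, 7]

N_eff = 4.5721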